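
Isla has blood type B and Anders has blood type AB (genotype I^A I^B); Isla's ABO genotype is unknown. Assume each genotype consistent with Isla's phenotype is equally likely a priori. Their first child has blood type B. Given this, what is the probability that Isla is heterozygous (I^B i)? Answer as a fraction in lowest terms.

Possible genotypes: Isla ∈ {I^B I^B, I^B i}; Anders ∈ {I^A I^B}.
Weight each parental genotype pair by prior × P(type-B child):
  I^B I^B × I^A I^B: posterior weight 1/2.
  I^B i × I^A I^B: posterior weight 1/2.
Sum the posterior weight over pairs where Isla is I^B i: 1/2.

1/2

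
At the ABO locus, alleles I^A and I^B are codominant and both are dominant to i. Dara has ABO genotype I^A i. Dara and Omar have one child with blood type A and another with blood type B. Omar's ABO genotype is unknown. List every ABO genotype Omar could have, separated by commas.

For each candidate genotype of Omar, check whether crossing it with I^A i can produce every observed child phenotype.
  I^A I^A → possible child types {A} ✗
  I^A I^B → possible child types {A, B, AB} ✓
  I^A i → possible child types {O, A} ✗
  I^B I^B → possible child types {B, AB} ✗
  I^B i → possible child types {O, A, B, AB} ✓
  i i → possible child types {O, A} ✗

I^A I^B, I^B i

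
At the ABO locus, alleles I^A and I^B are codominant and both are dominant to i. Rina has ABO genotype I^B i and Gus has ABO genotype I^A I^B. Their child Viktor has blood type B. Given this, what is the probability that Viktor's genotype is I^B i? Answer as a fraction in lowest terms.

1/2

Cross I^B i × I^A I^B → 1/4 I^A I^B, 1/4 I^A i, 1/4 I^B I^B, 1/4 I^B i.
Type-B genotypes among offspring: I^B I^B (1/4), I^B i (1/4); total 1/2.
P(I^B i | type B) = (1/4) / (1/2) = 1/2.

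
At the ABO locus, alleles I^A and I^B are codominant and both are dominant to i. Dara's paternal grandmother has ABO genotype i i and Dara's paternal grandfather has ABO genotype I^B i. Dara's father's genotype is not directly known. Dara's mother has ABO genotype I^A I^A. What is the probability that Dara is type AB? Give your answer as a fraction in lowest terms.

Dara's father's ABO genotype from i i × I^B i: 1/2 I^B i, 1/2 i i.
Crossing each possibility with the mother I^A I^A and summing P(type AB): 1/2·1/2 + 1/2·0 = 1/4.

1/4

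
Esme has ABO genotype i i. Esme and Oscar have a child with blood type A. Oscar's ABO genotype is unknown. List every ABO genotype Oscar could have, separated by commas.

For each candidate genotype of Oscar, check whether crossing it with i i can produce every observed child phenotype.
  I^A I^A → possible child types {A} ✓
  I^A I^B → possible child types {A, B} ✓
  I^A i → possible child types {O, A} ✓
  I^B I^B → possible child types {B} ✗
  I^B i → possible child types {O, B} ✗
  i i → possible child types {O} ✗

I^A I^A, I^A I^B, I^A i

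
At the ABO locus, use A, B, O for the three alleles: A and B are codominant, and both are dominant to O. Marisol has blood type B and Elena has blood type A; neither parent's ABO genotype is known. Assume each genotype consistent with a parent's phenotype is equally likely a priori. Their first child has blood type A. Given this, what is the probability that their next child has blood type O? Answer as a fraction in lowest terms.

1/12

Possible genotypes: Marisol ∈ {BB, BO}; Elena ∈ {AA, AO}.
Weight each parental genotype pair by prior × P(type-A child):
  BO × AA: posterior weight 2/3; P(next child type O) = 0.
  BO × AO: posterior weight 1/3; P(next child type O) = 1/4.
Weighted sum = 1/12.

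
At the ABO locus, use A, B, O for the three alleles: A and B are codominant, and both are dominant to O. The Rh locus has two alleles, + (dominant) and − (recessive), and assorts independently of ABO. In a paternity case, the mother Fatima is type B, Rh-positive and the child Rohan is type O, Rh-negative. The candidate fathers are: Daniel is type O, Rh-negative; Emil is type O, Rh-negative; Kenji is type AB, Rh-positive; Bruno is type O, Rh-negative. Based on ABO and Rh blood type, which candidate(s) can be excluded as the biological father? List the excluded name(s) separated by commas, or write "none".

A candidate is excluded only if no genotype consistent with his phenotype could produce a type O, Rh-negative child with a type B, Rh-positive mother.
Kenji (type AB, Rh+): no genotype consistent with that phenotype can produce a type-O Rh- child with a type-B mother.

Kenji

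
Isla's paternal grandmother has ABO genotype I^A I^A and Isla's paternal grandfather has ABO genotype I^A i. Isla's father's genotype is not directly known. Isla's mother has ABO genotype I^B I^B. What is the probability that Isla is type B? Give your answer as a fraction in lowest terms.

Isla's father's ABO genotype from I^A I^A × I^A i: 1/2 I^A I^A, 1/2 I^A i.
Crossing each possibility with the mother I^B I^B and summing P(type B): 1/2·0 + 1/2·1/2 = 1/4.

1/4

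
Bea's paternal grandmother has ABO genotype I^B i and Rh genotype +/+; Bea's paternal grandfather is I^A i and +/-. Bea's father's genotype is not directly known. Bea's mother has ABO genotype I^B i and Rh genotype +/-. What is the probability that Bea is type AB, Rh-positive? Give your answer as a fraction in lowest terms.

7/64

Bea's father's ABO genotype from I^B i × I^A i: 1/4 I^A I^B, 1/4 I^A i, 1/4 I^B i, 1/4 i i.
Crossing each possibility with the mother I^B i and summing P(type AB): 1/4·1/4 + 1/4·1/4 + 1/4·0 + 1/4·0 = 1/8.
Similarly for Rh via the father's Rh distribution: P(Rh+) = 7/8.
Independent loci: 1/8 × 7/8 = 7/64.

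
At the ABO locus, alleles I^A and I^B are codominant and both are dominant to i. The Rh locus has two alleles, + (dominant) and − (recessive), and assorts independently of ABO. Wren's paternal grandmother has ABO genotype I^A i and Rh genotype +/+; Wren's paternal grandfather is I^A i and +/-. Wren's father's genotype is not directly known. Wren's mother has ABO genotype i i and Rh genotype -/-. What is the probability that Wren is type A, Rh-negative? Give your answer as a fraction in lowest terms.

Wren's father's ABO genotype from I^A i × I^A i: 1/4 I^A I^A, 1/2 I^A i, 1/4 i i.
Crossing each possibility with the mother i i and summing P(type A): 1/4·1 + 1/2·1/2 + 1/4·0 = 1/2.
Similarly for Rh via the father's Rh distribution: P(Rh-) = 1/4.
Independent loci: 1/2 × 1/4 = 1/8.

1/8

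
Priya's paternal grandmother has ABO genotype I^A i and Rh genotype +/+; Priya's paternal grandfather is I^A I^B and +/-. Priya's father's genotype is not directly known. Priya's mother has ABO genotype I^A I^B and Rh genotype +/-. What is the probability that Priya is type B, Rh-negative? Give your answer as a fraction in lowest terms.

1/32

Priya's father's ABO genotype from I^A i × I^A I^B: 1/4 I^A I^A, 1/4 I^A I^B, 1/4 I^A i, 1/4 I^B i.
Crossing each possibility with the mother I^A I^B and summing P(type B): 1/4·0 + 1/4·1/4 + 1/4·1/4 + 1/4·1/2 = 1/4.
Similarly for Rh via the father's Rh distribution: P(Rh-) = 1/8.
Independent loci: 1/4 × 1/8 = 1/32.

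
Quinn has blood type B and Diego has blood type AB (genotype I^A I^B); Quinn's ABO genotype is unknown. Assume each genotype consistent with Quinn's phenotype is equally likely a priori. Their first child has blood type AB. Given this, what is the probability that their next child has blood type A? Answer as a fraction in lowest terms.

Possible genotypes: Quinn ∈ {I^B I^B, I^B i}; Diego ∈ {I^A I^B}.
Weight each parental genotype pair by prior × P(type-AB child):
  I^B I^B × I^A I^B: posterior weight 2/3; P(next child type A) = 0.
  I^B i × I^A I^B: posterior weight 1/3; P(next child type A) = 1/4.
Weighted sum = 1/12.

1/12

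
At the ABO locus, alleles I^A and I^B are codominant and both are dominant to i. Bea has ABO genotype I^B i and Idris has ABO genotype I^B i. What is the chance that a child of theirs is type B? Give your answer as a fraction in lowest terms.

ABO cross I^B i × I^B i → offspring phenotypes: 1/4 O, 3/4 B.
So P(type B) = 3/4.

3/4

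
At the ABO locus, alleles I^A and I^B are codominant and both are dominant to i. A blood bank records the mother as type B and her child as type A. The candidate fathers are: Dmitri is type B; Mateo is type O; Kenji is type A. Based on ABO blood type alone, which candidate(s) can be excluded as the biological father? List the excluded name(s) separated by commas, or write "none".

A candidate is excluded only if no genotype consistent with his phenotype could produce a type A child with a type B mother.
Dmitri (type B): no genotype consistent with that phenotype can produce a type-A child with a type-B mother.
Mateo (type O): no genotype consistent with that phenotype can produce a type-A child with a type-B mother.

Dmitri, Mateo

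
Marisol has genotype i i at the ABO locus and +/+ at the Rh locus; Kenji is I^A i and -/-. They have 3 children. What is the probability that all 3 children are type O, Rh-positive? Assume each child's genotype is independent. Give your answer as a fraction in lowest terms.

1/8

ABO cross i i × I^A i → 1/2 O, 1/2 A.
Rh cross +/+ × -/- → 1 Rh+; so P(type O, Rh-positive) = 1/2 × 1 = 1/2 per child.
All 3 independent: (1/2)^3 = 1/8.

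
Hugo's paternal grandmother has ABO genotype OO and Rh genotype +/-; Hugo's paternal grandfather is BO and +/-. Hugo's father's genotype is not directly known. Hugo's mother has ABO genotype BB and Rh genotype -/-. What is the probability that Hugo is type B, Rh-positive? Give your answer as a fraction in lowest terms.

Hugo's father's ABO genotype from OO × BO: 1/2 BO, 1/2 OO.
Crossing each possibility with the mother BB and summing P(type B): 1/2·1 + 1/2·1 = 1.
Similarly for Rh via the father's Rh distribution: P(Rh+) = 1/2.
Independent loci: 1 × 1/2 = 1/2.

1/2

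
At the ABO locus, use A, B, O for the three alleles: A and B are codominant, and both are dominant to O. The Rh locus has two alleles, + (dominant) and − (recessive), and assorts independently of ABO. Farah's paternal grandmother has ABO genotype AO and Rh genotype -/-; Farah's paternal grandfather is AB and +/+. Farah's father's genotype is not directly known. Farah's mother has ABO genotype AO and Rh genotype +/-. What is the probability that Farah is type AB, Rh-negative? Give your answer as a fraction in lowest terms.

1/32

Farah's father's ABO genotype from AO × AB: 1/4 AA, 1/4 AB, 1/4 AO, 1/4 BO.
Crossing each possibility with the mother AO and summing P(type AB): 1/4·0 + 1/4·1/4 + 1/4·0 + 1/4·1/4 = 1/8.
Similarly for Rh via the father's Rh distribution: P(Rh-) = 1/4.
Independent loci: 1/8 × 1/4 = 1/32.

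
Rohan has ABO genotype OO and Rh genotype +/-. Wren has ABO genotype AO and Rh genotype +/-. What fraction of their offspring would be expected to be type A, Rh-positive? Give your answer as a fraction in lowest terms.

3/8

ABO cross OO × AO → offspring phenotypes: 1/2 O, 1/2 A.
Rh cross +/- × +/- → 3/4 Rh+, 1/4 Rh-.
Independent loci: P(type A, Rh-positive) = 1/2 × 3/4 = 3/8.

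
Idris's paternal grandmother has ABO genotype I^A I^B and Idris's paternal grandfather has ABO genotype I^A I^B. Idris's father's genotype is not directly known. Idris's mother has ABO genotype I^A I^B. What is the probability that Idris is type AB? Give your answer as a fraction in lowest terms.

Idris's father's ABO genotype from I^A I^B × I^A I^B: 1/4 I^A I^A, 1/2 I^A I^B, 1/4 I^B I^B.
Crossing each possibility with the mother I^A I^B and summing P(type AB): 1/4·1/2 + 1/2·1/2 + 1/4·1/2 = 1/2.

1/2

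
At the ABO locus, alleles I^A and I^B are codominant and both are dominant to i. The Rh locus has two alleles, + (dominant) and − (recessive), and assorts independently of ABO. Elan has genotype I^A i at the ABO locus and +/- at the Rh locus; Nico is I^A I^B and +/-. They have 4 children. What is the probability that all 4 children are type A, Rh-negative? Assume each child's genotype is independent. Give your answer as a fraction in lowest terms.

1/4096

ABO cross I^A i × I^A I^B → 1/2 A, 1/4 B, 1/4 AB.
Rh cross +/- × +/- → 3/4 Rh+, 1/4 Rh-; so P(type A, Rh-negative) = 1/2 × 1/4 = 1/8 per child.
All 4 independent: (1/8)^4 = 1/4096.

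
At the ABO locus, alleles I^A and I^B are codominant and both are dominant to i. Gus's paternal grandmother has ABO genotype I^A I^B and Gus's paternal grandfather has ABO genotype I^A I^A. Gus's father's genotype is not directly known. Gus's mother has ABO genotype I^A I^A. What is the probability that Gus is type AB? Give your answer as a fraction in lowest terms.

1/4

Gus's father's ABO genotype from I^A I^B × I^A I^A: 1/2 I^A I^A, 1/2 I^A I^B.
Crossing each possibility with the mother I^A I^A and summing P(type AB): 1/2·0 + 1/2·1/2 = 1/4.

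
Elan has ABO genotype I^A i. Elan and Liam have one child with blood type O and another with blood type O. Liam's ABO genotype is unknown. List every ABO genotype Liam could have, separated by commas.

For each candidate genotype of Liam, check whether crossing it with I^A i can produce every observed child phenotype.
  I^A I^A → possible child types {A} ✗
  I^A I^B → possible child types {A, B, AB} ✗
  I^A i → possible child types {O, A} ✓
  I^B I^B → possible child types {B, AB} ✗
  I^B i → possible child types {O, A, B, AB} ✓
  i i → possible child types {O, A} ✓

I^A i, I^B i, i i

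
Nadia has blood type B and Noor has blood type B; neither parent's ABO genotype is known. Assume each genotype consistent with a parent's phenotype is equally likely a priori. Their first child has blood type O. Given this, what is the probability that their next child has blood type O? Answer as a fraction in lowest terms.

1/4

Possible genotypes: Nadia ∈ {I^B I^B, I^B i}; Noor ∈ {I^B I^B, I^B i}.
Weight each parental genotype pair by prior × P(type-O child):
  I^B i × I^B i: posterior weight 1; P(next child type O) = 1/4.
Weighted sum = 1/4.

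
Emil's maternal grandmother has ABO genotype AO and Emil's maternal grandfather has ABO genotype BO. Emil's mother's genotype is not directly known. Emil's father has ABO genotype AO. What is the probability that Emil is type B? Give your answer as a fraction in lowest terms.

1/8

Emil's mother's ABO genotype from AO × BO: 1/4 AB, 1/4 AO, 1/4 BO, 1/4 OO.
Crossing each possibility with the father AO and summing P(type B): 1/4·1/4 + 1/4·0 + 1/4·1/4 + 1/4·0 = 1/8.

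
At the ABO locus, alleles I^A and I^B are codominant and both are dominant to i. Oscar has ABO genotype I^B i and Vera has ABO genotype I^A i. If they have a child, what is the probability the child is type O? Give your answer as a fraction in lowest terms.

1/4

ABO cross I^B i × I^A i → offspring phenotypes: 1/4 O, 1/4 A, 1/4 B, 1/4 AB.
So P(type O) = 1/4.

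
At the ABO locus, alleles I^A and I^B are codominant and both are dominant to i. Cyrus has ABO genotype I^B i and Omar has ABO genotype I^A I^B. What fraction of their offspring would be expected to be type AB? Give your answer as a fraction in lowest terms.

1/4

ABO cross I^B i × I^A I^B → offspring phenotypes: 1/4 A, 1/2 B, 1/4 AB.
So P(type AB) = 1/4.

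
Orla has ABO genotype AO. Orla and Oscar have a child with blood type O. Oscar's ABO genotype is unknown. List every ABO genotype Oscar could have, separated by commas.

AO, BO, OO

For each candidate genotype of Oscar, check whether crossing it with AO can produce every observed child phenotype.
  AA → possible child types {A} ✗
  AB → possible child types {A, B, AB} ✗
  AO → possible child types {O, A} ✓
  BB → possible child types {B, AB} ✗
  BO → possible child types {O, A, B, AB} ✓
  OO → possible child types {O, A} ✓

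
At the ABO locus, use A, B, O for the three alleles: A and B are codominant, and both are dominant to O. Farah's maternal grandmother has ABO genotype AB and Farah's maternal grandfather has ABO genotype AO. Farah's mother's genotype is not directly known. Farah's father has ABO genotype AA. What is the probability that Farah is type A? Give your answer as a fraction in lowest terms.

Farah's mother's ABO genotype from AB × AO: 1/4 AA, 1/4 AB, 1/4 AO, 1/4 BO.
Crossing each possibility with the father AA and summing P(type A): 1/4·1 + 1/4·1/2 + 1/4·1 + 1/4·1/2 = 3/4.

3/4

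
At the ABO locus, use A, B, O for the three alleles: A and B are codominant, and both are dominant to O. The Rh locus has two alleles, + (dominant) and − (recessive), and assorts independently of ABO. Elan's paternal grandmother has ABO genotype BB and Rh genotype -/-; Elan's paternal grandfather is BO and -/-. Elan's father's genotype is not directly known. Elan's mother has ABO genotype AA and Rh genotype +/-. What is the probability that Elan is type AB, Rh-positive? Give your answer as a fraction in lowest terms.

Elan's father's ABO genotype from BB × BO: 1/2 BB, 1/2 BO.
Crossing each possibility with the mother AA and summing P(type AB): 1/2·1 + 1/2·1/2 = 3/4.
Similarly for Rh via the father's Rh distribution: P(Rh+) = 1/2.
Independent loci: 3/4 × 1/2 = 3/8.

3/8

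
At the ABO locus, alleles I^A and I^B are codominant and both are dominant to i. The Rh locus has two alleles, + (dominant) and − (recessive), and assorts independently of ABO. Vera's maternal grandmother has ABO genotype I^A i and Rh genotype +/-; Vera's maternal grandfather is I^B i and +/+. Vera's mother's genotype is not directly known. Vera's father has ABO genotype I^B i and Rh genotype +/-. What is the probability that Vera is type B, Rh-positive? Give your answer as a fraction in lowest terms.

Vera's mother's ABO genotype from I^A i × I^B i: 1/4 I^A I^B, 1/4 I^A i, 1/4 I^B i, 1/4 i i.
Crossing each possibility with the father I^B i and summing P(type B): 1/4·1/2 + 1/4·1/4 + 1/4·3/4 + 1/4·1/2 = 1/2.
Similarly for Rh via the mother's Rh distribution: P(Rh+) = 7/8.
Independent loci: 1/2 × 7/8 = 7/16.

7/16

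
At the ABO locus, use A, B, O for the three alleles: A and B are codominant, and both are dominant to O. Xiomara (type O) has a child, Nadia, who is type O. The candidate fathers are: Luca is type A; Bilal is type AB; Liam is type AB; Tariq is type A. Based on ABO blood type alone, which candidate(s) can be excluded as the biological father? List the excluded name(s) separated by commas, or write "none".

Bilal, Liam

A candidate is excluded only if no genotype consistent with his phenotype could produce a type O child with a type O mother.
Bilal (type AB): no genotype consistent with that phenotype can produce a type-O child with a type-O mother.
Liam (type AB): no genotype consistent with that phenotype can produce a type-O child with a type-O mother.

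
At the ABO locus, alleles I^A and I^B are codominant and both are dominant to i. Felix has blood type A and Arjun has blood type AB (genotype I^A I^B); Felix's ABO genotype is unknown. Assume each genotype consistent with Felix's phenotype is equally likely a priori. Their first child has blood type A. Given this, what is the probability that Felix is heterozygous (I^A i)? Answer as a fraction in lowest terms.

Possible genotypes: Felix ∈ {I^A I^A, I^A i}; Arjun ∈ {I^A I^B}.
Weight each parental genotype pair by prior × P(type-A child):
  I^A I^A × I^A I^B: posterior weight 1/2.
  I^A i × I^A I^B: posterior weight 1/2.
Sum the posterior weight over pairs where Felix is I^A i: 1/2.

1/2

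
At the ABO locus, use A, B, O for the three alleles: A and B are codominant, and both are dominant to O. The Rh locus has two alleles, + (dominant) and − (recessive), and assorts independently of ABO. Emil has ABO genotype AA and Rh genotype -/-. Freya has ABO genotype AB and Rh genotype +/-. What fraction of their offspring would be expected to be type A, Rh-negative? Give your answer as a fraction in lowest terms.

1/4

ABO cross AA × AB → offspring phenotypes: 1/2 A, 1/2 AB.
Rh cross -/- × +/- → 1/2 Rh+, 1/2 Rh-.
Independent loci: P(type A, Rh-negative) = 1/2 × 1/2 = 1/4.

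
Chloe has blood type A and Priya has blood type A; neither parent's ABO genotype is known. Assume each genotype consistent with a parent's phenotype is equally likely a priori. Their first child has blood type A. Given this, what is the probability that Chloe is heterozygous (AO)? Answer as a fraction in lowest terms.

7/15

Possible genotypes: Chloe ∈ {AA, AO}; Priya ∈ {AA, AO}.
Weight each parental genotype pair by prior × P(type-A child):
  AA × AA: posterior weight 4/15.
  AA × AO: posterior weight 4/15.
  AO × AA: posterior weight 4/15.
  AO × AO: posterior weight 1/5.
Sum the posterior weight over pairs where Chloe is AO: 7/15.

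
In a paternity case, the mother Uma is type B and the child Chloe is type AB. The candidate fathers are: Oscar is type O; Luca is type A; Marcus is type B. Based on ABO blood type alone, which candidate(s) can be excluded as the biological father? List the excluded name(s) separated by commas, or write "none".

Oscar, Marcus

A candidate is excluded only if no genotype consistent with his phenotype could produce a type AB child with a type B mother.
Oscar (type O): no genotype consistent with that phenotype can produce a type-AB child with a type-B mother.
Marcus (type B): no genotype consistent with that phenotype can produce a type-AB child with a type-B mother.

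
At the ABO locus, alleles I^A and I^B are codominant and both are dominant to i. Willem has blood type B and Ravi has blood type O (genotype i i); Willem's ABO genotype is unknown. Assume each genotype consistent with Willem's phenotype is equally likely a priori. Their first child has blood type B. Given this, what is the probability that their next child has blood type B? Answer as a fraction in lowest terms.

5/6

Possible genotypes: Willem ∈ {I^B I^B, I^B i}; Ravi ∈ {i i}.
Weight each parental genotype pair by prior × P(type-B child):
  I^B I^B × i i: posterior weight 2/3; P(next child type B) = 1.
  I^B i × i i: posterior weight 1/3; P(next child type B) = 1/2.
Weighted sum = 5/6.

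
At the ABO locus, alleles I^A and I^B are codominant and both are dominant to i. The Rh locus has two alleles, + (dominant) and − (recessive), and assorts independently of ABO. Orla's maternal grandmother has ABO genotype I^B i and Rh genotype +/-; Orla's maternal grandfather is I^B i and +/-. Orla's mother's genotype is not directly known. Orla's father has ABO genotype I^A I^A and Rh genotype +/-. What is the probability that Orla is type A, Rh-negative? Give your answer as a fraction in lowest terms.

Orla's mother's ABO genotype from I^B i × I^B i: 1/4 I^B I^B, 1/2 I^B i, 1/4 i i.
Crossing each possibility with the father I^A I^A and summing P(type A): 1/4·0 + 1/2·1/2 + 1/4·1 = 1/2.
Similarly for Rh via the mother's Rh distribution: P(Rh-) = 1/4.
Independent loci: 1/2 × 1/4 = 1/8.

1/8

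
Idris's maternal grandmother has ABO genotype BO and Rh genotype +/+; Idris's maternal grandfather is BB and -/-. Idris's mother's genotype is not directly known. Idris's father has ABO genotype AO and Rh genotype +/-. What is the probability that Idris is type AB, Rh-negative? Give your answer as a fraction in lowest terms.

3/32

Idris's mother's ABO genotype from BO × BB: 1/2 BB, 1/2 BO.
Crossing each possibility with the father AO and summing P(type AB): 1/2·1/2 + 1/2·1/4 = 3/8.
Similarly for Rh via the mother's Rh distribution: P(Rh-) = 1/4.
Independent loci: 3/8 × 1/4 = 3/32.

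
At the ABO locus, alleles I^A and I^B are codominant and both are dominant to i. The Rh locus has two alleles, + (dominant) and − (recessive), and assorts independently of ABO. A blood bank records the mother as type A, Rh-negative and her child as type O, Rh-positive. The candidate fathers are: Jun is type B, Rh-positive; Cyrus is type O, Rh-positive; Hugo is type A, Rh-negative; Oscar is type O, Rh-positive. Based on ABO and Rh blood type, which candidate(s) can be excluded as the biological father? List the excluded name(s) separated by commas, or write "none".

A candidate is excluded only if no genotype consistent with his phenotype could produce a type O, Rh-positive child with a type A, Rh-negative mother.
Hugo (type A, Rh-): no genotype consistent with that phenotype can produce a type-O Rh+ child with a type-A mother.

Hugo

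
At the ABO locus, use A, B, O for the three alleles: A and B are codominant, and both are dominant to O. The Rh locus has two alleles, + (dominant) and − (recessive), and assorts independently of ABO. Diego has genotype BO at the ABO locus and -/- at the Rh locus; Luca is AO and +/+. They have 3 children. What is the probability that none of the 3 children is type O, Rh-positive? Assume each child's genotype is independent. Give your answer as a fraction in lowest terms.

27/64

ABO cross BO × AO → 1/4 O, 1/4 A, 1/4 B, 1/4 AB.
Rh cross -/- × +/+ → 1 Rh+; so P(type O, Rh-positive) = 1/4 × 1 = 1/4 per child.
P(not type O, Rh-positive) = 3/4 for one child; (3/4)^3 = 27/64.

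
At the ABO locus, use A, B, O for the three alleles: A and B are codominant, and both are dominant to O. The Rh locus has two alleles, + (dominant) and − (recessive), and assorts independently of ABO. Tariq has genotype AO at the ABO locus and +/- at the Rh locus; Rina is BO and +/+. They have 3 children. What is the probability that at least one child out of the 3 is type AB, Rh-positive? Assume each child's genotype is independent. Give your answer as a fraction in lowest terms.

ABO cross AO × BO → 1/4 O, 1/4 A, 1/4 B, 1/4 AB.
Rh cross +/- × +/+ → 1 Rh+; so P(type AB, Rh-positive) = 1/4 × 1 = 1/4 per child.
P(none) = (3/4)^3 = 27/64; P(at least one) = 1 − 27/64 = 37/64.

37/64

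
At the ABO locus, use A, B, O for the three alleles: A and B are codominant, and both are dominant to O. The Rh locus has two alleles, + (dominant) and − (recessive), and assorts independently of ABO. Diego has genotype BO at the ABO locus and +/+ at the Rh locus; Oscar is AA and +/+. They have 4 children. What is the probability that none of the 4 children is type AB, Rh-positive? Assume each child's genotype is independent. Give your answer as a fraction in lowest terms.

1/16

ABO cross BO × AA → 1/2 A, 1/2 AB.
Rh cross +/+ × +/+ → 1 Rh+; so P(type AB, Rh-positive) = 1/2 × 1 = 1/2 per child.
P(not type AB, Rh-positive) = 1/2 for one child; (1/2)^4 = 1/16.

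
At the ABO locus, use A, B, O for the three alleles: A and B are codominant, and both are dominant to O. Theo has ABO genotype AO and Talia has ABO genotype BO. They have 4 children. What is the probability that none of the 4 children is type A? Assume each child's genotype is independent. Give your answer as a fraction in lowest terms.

ABO cross AO × BO → 1/4 O, 1/4 A, 1/4 B, 1/4 AB.
So P(type A) = 1/4 per child.
P(not type A) = 3/4 for one child; (3/4)^4 = 81/256.

81/256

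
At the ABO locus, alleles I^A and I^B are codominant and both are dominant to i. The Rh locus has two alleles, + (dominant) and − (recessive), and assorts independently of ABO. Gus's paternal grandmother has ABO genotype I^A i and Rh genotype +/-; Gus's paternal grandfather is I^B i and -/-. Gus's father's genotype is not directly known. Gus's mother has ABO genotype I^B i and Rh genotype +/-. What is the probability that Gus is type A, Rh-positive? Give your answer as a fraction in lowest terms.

Gus's father's ABO genotype from I^A i × I^B i: 1/4 I^A I^B, 1/4 I^A i, 1/4 I^B i, 1/4 i i.
Crossing each possibility with the mother I^B i and summing P(type A): 1/4·1/4 + 1/4·1/4 + 1/4·0 + 1/4·0 = 1/8.
Similarly for Rh via the father's Rh distribution: P(Rh+) = 5/8.
Independent loci: 1/8 × 5/8 = 5/64.

5/64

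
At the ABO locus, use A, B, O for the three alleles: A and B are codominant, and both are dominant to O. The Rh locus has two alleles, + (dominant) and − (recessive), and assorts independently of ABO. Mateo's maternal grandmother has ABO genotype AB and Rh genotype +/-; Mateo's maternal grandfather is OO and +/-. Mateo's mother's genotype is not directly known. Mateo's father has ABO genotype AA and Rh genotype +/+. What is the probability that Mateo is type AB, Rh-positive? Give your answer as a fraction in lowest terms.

Mateo's mother's ABO genotype from AB × OO: 1/2 AO, 1/2 BO.
Crossing each possibility with the father AA and summing P(type AB): 1/2·0 + 1/2·1/2 = 1/4.
Similarly for Rh via the mother's Rh distribution: P(Rh+) = 1.
Independent loci: 1/4 × 1 = 1/4.

1/4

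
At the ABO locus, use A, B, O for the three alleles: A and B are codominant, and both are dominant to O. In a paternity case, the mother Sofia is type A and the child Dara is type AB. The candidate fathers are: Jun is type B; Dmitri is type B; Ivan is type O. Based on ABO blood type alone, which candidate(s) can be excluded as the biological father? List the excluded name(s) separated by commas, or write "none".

A candidate is excluded only if no genotype consistent with his phenotype could produce a type AB child with a type A mother.
Ivan (type O): no genotype consistent with that phenotype can produce a type-AB child with a type-A mother.

Ivan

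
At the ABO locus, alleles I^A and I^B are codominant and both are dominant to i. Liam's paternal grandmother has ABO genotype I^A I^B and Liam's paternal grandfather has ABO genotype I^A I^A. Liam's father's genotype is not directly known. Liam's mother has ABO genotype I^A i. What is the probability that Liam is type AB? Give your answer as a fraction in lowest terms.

Liam's father's ABO genotype from I^A I^B × I^A I^A: 1/2 I^A I^A, 1/2 I^A I^B.
Crossing each possibility with the mother I^A i and summing P(type AB): 1/2·0 + 1/2·1/4 = 1/8.

1/8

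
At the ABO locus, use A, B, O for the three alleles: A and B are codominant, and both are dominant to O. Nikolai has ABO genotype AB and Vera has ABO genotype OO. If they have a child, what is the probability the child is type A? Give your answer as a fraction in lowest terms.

1/2

ABO cross AB × OO → offspring phenotypes: 1/2 A, 1/2 B.
So P(type A) = 1/2.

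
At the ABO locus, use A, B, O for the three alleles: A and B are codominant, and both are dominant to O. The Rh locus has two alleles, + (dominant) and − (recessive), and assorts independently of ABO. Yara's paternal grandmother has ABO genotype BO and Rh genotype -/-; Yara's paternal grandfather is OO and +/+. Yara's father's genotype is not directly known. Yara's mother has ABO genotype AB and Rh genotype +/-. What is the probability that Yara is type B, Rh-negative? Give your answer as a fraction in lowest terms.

1/8

Yara's father's ABO genotype from BO × OO: 1/2 BO, 1/2 OO.
Crossing each possibility with the mother AB and summing P(type B): 1/2·1/2 + 1/2·1/2 = 1/2.
Similarly for Rh via the father's Rh distribution: P(Rh-) = 1/4.
Independent loci: 1/2 × 1/4 = 1/8.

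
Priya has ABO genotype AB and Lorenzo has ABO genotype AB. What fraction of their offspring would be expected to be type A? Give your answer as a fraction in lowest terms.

ABO cross AB × AB → offspring phenotypes: 1/4 A, 1/4 B, 1/2 AB.
So P(type A) = 1/4.

1/4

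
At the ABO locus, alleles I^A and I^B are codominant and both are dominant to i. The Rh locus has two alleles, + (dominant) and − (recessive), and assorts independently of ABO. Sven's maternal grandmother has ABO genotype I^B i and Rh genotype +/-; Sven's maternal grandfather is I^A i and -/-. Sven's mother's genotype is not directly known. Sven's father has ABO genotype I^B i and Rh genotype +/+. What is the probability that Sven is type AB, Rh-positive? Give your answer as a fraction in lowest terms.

1/8

Sven's mother's ABO genotype from I^B i × I^A i: 1/4 I^A I^B, 1/4 I^A i, 1/4 I^B i, 1/4 i i.
Crossing each possibility with the father I^B i and summing P(type AB): 1/4·1/4 + 1/4·1/4 + 1/4·0 + 1/4·0 = 1/8.
Similarly for Rh via the mother's Rh distribution: P(Rh+) = 1.
Independent loci: 1/8 × 1 = 1/8.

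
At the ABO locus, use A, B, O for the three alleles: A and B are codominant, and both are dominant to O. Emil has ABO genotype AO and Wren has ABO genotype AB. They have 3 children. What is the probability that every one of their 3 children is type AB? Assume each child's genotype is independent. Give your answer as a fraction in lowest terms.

ABO cross AO × AB → 1/2 A, 1/4 B, 1/4 AB.
So P(type AB) = 1/4 per child.
All 3 independent: (1/4)^3 = 1/64.

1/64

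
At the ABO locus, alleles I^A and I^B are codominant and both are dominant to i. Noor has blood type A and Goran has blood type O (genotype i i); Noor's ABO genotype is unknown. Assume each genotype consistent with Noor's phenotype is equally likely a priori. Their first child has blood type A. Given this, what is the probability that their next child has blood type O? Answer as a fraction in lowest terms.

Possible genotypes: Noor ∈ {I^A I^A, I^A i}; Goran ∈ {i i}.
Weight each parental genotype pair by prior × P(type-A child):
  I^A I^A × i i: posterior weight 2/3; P(next child type O) = 0.
  I^A i × i i: posterior weight 1/3; P(next child type O) = 1/2.
Weighted sum = 1/6.

1/6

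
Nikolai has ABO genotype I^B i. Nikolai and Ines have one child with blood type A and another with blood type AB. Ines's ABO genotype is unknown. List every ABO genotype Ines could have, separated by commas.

I^A I^A, I^A I^B, I^A i

For each candidate genotype of Ines, check whether crossing it with I^B i can produce every observed child phenotype.
  I^A I^A → possible child types {A, AB} ✓
  I^A I^B → possible child types {A, B, AB} ✓
  I^A i → possible child types {O, A, B, AB} ✓
  I^B I^B → possible child types {B} ✗
  I^B i → possible child types {O, B} ✗
  i i → possible child types {O, B} ✗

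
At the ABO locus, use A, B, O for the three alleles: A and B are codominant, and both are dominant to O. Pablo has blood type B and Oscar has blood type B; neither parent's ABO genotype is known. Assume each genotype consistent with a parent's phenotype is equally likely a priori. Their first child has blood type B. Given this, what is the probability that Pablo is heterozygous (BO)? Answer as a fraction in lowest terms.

Possible genotypes: Pablo ∈ {BB, BO}; Oscar ∈ {BB, BO}.
Weight each parental genotype pair by prior × P(type-B child):
  BB × BB: posterior weight 4/15.
  BB × BO: posterior weight 4/15.
  BO × BB: posterior weight 4/15.
  BO × BO: posterior weight 1/5.
Sum the posterior weight over pairs where Pablo is BO: 7/15.

7/15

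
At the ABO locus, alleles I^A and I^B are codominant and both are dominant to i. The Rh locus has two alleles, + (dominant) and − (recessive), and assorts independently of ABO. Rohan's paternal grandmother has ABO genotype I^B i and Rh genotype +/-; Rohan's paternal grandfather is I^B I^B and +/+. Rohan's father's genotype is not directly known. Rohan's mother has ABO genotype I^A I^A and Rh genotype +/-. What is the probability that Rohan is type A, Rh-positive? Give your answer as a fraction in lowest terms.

Rohan's father's ABO genotype from I^B i × I^B I^B: 1/2 I^B I^B, 1/2 I^B i.
Crossing each possibility with the mother I^A I^A and summing P(type A): 1/2·0 + 1/2·1/2 = 1/4.
Similarly for Rh via the father's Rh distribution: P(Rh+) = 7/8.
Independent loci: 1/4 × 7/8 = 7/32.

7/32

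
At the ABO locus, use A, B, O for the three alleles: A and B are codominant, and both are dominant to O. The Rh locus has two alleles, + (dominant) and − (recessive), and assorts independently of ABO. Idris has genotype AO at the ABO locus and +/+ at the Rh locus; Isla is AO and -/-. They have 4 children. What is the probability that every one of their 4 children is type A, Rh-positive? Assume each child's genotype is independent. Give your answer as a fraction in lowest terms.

ABO cross AO × AO → 1/4 O, 3/4 A.
Rh cross +/+ × -/- → 1 Rh+; so P(type A, Rh-positive) = 3/4 × 1 = 3/4 per child.
All 4 independent: (3/4)^4 = 81/256.

81/256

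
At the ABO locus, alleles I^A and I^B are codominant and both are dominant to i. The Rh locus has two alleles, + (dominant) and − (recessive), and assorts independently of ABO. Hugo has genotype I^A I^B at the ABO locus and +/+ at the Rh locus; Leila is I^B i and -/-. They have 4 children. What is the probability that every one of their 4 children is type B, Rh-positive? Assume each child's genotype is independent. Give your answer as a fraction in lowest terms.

ABO cross I^A I^B × I^B i → 1/4 A, 1/2 B, 1/4 AB.
Rh cross +/+ × -/- → 1 Rh+; so P(type B, Rh-positive) = 1/2 × 1 = 1/2 per child.
All 4 independent: (1/2)^4 = 1/16.

1/16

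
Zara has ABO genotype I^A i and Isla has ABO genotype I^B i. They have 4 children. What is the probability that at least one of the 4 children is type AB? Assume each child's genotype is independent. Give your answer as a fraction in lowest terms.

175/256

ABO cross I^A i × I^B i → 1/4 O, 1/4 A, 1/4 B, 1/4 AB.
So P(type AB) = 1/4 per child.
P(none) = (3/4)^4 = 81/256; P(at least one) = 1 − 81/256 = 175/256.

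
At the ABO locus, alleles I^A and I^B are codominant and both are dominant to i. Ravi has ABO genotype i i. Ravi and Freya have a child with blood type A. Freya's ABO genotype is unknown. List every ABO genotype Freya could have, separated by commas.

I^A I^A, I^A I^B, I^A i

For each candidate genotype of Freya, check whether crossing it with i i can produce every observed child phenotype.
  I^A I^A → possible child types {A} ✓
  I^A I^B → possible child types {A, B} ✓
  I^A i → possible child types {O, A} ✓
  I^B I^B → possible child types {B} ✗
  I^B i → possible child types {O, B} ✗
  i i → possible child types {O} ✗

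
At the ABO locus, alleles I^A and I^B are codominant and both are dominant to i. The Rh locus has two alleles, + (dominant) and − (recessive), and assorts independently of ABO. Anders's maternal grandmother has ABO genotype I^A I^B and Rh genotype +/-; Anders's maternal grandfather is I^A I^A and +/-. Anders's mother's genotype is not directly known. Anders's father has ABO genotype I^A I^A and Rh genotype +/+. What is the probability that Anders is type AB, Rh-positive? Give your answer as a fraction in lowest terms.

1/4

Anders's mother's ABO genotype from I^A I^B × I^A I^A: 1/2 I^A I^A, 1/2 I^A I^B.
Crossing each possibility with the father I^A I^A and summing P(type AB): 1/2·0 + 1/2·1/2 = 1/4.
Similarly for Rh via the mother's Rh distribution: P(Rh+) = 1.
Independent loci: 1/4 × 1 = 1/4.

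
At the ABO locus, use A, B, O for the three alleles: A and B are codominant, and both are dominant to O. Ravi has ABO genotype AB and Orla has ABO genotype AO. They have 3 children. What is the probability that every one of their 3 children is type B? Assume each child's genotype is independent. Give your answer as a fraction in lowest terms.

1/64

ABO cross AB × AO → 1/2 A, 1/4 B, 1/4 AB.
So P(type B) = 1/4 per child.
All 3 independent: (1/4)^3 = 1/64.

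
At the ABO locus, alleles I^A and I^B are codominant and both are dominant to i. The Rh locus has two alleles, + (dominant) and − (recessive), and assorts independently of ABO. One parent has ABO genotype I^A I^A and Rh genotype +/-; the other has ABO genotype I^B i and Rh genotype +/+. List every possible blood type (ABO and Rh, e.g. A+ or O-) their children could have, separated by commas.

Gametes from I^A I^A × I^B i give offspring ABO genotypes I^A I^B, I^A i, i.e. phenotypes A, AB.
Rh cross +/- × +/+ → phenotypes Rh+.
Combining independently: A+, AB+.

A+, AB+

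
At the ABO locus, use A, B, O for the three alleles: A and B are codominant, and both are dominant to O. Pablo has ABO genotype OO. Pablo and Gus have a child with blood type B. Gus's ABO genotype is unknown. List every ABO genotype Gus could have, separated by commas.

For each candidate genotype of Gus, check whether crossing it with OO can produce every observed child phenotype.
  AA → possible child types {A} ✗
  AB → possible child types {A, B} ✓
  AO → possible child types {O, A} ✗
  BB → possible child types {B} ✓
  BO → possible child types {O, B} ✓
  OO → possible child types {O} ✗

AB, BB, BO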